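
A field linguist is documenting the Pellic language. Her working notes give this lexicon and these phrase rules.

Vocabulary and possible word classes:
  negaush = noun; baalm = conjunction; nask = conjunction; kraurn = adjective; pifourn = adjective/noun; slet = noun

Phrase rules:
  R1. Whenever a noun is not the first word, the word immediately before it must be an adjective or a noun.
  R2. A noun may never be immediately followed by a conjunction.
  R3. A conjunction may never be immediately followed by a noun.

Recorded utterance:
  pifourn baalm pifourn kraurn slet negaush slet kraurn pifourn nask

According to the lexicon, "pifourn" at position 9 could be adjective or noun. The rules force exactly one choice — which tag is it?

Candidates per position — 1:pifourn {adjective,noun}; 2:baalm {conjunction}; 3:pifourn {adjective,noun}; 4:kraurn {adjective}; 5:slet {noun}; 6:negaush {noun}; 7:slet {noun}; 8:kraurn {adjective}; 9:pifourn {adjective,noun}; 10:nask {conjunction}.
Word 1 cannot be noun — rule 2 would then fail for every completion. It is adjective.
Word 3 cannot be noun — rule 1 would then fail for every completion. It is adjective.
Word 9 cannot be noun — rule 2 would then fail for every completion. It is adjective.
So the tagging must be: adjective conjunction adjective adjective noun noun noun adjective adjective conjunction.
Check: rule 1 ok; rule 2 ok; rule 3 ok.

adjective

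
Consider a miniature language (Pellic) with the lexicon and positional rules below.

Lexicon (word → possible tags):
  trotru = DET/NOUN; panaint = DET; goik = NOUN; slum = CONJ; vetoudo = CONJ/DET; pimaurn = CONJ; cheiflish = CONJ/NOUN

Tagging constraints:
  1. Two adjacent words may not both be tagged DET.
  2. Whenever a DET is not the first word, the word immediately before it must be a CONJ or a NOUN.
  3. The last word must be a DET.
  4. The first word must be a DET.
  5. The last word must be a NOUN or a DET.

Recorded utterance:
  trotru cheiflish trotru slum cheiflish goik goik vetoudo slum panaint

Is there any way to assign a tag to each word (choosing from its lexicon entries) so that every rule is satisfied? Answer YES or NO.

YES

Candidates per position — 1:trotru {DET,NOUN}; 2:cheiflish {CONJ,NOUN}; 3:trotru {DET,NOUN}; 4:slum {CONJ}; 5:cheiflish {CONJ,NOUN}; 6:goik {NOUN}; 7:goik {NOUN}; 8:vetoudo {CONJ,DET}; 9:slum {CONJ}; 10:panaint {DET}.
One satisfying assignment: DET CONJ NOUN CONJ NOUN NOUN NOUN CONJ CONJ DET.
Check: rule 1 ok; rule 2 ok; rule 3 ok; rule 4 ok; rule 5 ok.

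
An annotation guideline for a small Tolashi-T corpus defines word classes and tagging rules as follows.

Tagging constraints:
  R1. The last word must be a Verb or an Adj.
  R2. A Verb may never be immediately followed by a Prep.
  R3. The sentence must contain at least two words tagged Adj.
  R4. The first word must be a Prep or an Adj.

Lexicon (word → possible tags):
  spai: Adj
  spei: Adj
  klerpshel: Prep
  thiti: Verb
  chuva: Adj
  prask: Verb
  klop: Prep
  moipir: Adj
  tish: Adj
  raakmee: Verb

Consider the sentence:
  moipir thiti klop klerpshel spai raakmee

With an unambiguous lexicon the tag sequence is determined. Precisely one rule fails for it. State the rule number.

Fixed tagging: Adj Verb Prep Prep Adj Verb.
Applying the rules: R1 holds, R2 violated, R3 holds, R4 holds.
Only rule 2 fails.

2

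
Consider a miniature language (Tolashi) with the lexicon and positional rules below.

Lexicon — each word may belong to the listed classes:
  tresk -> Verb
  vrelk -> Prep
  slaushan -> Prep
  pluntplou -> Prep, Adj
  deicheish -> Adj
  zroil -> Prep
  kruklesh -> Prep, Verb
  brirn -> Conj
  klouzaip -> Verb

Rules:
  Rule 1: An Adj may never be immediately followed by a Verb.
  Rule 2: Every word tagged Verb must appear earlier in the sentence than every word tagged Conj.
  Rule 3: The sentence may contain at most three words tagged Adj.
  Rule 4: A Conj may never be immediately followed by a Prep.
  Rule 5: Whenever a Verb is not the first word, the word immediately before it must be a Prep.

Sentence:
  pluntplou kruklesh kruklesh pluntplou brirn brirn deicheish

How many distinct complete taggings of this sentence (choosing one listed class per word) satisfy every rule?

Candidates per position — 1:pluntplou {Prep,Adj}; 2:kruklesh {Prep,Verb}; 3:kruklesh {Prep,Verb}; 4:pluntplou {Prep,Adj}; 5:brirn {Conj}; 6:brirn {Conj}; 7:deicheish {Adj}.
There are 16 candidate sequences in total.
Checking each against the rules leaves 10 sequences.
Count = 10.

10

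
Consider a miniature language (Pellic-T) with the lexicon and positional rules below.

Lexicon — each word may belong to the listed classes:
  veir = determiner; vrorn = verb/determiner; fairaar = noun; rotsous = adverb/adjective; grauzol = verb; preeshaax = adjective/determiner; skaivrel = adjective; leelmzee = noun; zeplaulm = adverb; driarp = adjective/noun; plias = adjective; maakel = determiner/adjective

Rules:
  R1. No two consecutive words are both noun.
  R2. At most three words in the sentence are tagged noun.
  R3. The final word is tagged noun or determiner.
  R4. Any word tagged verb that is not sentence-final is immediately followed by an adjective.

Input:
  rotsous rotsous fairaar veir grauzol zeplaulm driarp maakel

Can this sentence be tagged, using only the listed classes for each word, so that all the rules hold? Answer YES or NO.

Candidates per position — 1:rotsous {adverb,adjective}; 2:rotsous {adverb,adjective}; 3:fairaar {noun}; 4:veir {determiner}; 5:grauzol {verb}; 6:zeplaulm {adverb}; 7:driarp {adjective,noun}; 8:maakel {determiner,adjective}.
Rule 4 cannot be satisfied by any choice of tags from the lexicon.
So there is no consistent tagging.

NO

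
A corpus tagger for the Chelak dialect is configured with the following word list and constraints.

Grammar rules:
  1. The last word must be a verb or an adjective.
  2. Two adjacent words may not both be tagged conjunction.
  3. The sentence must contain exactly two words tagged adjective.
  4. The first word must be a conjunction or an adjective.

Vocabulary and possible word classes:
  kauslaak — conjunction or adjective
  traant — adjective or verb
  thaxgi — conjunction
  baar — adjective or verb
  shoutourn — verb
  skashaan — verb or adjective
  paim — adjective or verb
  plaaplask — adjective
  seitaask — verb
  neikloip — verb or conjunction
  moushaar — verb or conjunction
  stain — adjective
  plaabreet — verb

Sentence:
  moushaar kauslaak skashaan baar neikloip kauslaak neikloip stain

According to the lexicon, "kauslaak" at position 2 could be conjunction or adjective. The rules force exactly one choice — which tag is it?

adjective

Candidates per position — 1:moushaar {verb,conjunction}; 2:kauslaak {conjunction,adjective}; 3:skashaan {verb,adjective}; 4:baar {adjective,verb}; 5:neikloip {verb,conjunction}; 6:kauslaak {conjunction,adjective}; 7:neikloip {verb,conjunction}; 8:stain {adjective}.
At position 1, choosing verb makes rule 4 impossible to satisfy; hence conjunction.
At position 2, choosing conjunction makes rule 2 impossible to satisfy; hence adjective.
At position 3, choosing adjective makes rule 3 impossible to satisfy; hence verb.
At position 4, choosing adjective makes rule 3 impossible to satisfy; hence verb.
At position 6, choosing adjective makes rule 3 impossible to satisfy; hence conjunction.
At position 7, choosing conjunction makes rule 2 impossible to satisfy; hence verb.
At position 5, choosing conjunction makes rule 2 impossible to satisfy; hence verb.
So the tagging must be: conjunction adjective verb verb verb conjunction verb adjective.
Verifying each rule — rule 1 ok; rule 2 ok; rule 3 ok; rule 4 ok.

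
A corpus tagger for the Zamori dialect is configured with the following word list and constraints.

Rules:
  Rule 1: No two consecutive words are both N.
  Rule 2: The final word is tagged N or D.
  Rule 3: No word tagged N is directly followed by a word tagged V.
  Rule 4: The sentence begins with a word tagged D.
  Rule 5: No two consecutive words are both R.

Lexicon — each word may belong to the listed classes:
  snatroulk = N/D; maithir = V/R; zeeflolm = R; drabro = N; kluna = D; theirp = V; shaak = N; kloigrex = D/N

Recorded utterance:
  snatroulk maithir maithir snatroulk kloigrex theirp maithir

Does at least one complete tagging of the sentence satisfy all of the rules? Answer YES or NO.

Candidates per position — 1:snatroulk {N,D}; 2:maithir {V,R}; 3:maithir {V,R}; 4:snatroulk {N,D}; 5:kloigrex {D,N}; 6:theirp {V}; 7:maithir {V,R}.
Rule 2 cannot be satisfied by any choice of tags from the lexicon.
So there is no consistent tagging.

NO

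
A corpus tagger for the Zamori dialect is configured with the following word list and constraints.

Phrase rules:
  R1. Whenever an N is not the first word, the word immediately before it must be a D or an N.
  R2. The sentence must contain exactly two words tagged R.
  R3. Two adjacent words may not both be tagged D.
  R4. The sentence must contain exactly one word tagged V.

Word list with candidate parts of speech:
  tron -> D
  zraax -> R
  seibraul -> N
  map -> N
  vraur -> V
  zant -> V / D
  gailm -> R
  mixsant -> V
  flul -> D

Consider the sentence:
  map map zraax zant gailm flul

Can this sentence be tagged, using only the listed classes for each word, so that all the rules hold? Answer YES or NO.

YES

Candidates per position — 1:map {N}; 2:map {N}; 3:zraax {R}; 4:zant {V,D}; 5:gailm {R}; 6:flul {D}.
One satisfying assignment: N N R V R D.
Check: rule 1 ✓; rule 2 ✓; rule 3 ✓; rule 4 ✓.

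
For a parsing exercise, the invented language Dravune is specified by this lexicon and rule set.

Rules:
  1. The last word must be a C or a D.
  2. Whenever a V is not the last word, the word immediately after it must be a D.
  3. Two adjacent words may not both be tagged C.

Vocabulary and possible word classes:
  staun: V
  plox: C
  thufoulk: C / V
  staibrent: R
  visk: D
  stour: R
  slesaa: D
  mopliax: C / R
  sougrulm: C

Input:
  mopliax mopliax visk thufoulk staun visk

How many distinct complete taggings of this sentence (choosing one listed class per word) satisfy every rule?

Candidates per position — 1:mopliax {C,R}; 2:mopliax {C,R}; 3:visk {D}; 4:thufoulk {C,V}; 5:staun {V}; 6:visk {D}.
There are 8 candidate sequences in total.
The sequences that satisfy every rule: C R D C V D; R C D C V D; R R D C V D.
Count = 3.

3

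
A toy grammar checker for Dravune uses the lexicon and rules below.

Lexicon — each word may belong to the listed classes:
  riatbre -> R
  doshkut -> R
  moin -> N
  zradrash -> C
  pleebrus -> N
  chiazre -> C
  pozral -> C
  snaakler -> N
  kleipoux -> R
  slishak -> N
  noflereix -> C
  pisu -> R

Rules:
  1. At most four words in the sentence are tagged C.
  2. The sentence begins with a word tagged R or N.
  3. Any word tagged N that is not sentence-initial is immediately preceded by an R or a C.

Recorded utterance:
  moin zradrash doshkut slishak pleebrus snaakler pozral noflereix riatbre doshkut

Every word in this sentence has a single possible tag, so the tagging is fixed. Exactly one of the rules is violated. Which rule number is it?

3

Fixed tagging: N C R N N N C C R R.
Applying the rules: R1 pass, R2 pass, R3 fail.
Only rule 3 fails.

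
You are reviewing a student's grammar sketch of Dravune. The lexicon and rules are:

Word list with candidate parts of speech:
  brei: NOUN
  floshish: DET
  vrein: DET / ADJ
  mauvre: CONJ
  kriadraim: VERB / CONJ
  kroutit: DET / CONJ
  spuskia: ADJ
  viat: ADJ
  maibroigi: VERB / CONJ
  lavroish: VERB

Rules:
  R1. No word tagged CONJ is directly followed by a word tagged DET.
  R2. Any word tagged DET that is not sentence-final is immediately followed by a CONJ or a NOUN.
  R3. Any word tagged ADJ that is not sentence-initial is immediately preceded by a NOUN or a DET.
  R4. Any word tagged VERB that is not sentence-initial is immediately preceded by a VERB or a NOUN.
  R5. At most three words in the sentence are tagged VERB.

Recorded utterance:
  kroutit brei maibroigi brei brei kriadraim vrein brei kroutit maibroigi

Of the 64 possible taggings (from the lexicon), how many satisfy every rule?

Candidates per position — 1:kroutit {DET,CONJ}; 2:brei {NOUN}; 3:maibroigi {VERB,CONJ}; 4:brei {NOUN}; 5:brei {NOUN}; 6:kriadraim {VERB,CONJ}; 7:vrein {DET,ADJ}; 8:brei {NOUN}; 9:kroutit {DET,CONJ}; 10:maibroigi {VERB,CONJ}.
There are 64 candidate sequences in total.
Checking each against the rules leaves 8 sequences.
Count = 8.

8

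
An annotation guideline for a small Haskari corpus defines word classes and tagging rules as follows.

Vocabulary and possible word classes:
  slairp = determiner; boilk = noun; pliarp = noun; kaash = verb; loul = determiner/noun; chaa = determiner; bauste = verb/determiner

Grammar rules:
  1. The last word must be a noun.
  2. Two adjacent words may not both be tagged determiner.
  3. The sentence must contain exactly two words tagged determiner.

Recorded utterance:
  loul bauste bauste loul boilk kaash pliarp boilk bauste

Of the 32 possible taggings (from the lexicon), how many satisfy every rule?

0

Candidates per position — 1:loul {determiner,noun}; 2:bauste {verb,determiner}; 3:bauste {verb,determiner}; 4:loul {determiner,noun}; 5:boilk {noun}; 6:kaash {verb}; 7:pliarp {noun}; 8:boilk {noun}; 9:bauste {verb,determiner}.
There are 32 candidate sequences in total.
Rule 1 cannot be satisfied by any choice of tags from the lexicon.
So there is no consistent tagging.
Count = 0.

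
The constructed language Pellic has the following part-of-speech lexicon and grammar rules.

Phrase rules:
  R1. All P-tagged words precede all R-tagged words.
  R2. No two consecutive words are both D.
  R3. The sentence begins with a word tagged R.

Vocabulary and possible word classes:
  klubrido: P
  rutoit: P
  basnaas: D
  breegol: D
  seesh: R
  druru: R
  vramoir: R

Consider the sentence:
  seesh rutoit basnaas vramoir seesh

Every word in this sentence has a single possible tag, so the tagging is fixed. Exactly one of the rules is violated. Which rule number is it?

1

Fixed tagging: R P D R R.
Checking each rule: R1 fail, R2 pass, R3 pass.
Only rule 1 fails.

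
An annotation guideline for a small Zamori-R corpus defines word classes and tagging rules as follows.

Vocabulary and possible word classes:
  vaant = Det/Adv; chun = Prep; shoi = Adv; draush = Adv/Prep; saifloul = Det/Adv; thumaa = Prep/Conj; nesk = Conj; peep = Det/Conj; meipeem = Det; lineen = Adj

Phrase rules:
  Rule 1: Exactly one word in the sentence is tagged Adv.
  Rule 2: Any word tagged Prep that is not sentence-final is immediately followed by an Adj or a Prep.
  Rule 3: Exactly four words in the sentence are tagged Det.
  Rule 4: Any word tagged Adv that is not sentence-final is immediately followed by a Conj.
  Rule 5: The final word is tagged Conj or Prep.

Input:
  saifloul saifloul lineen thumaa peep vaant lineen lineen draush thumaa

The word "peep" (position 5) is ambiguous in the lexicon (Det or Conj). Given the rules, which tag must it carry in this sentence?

Candidates per position — 1:saifloul {Det,Adv}; 2:saifloul {Det,Adv}; 3:lineen {Adj}; 4:thumaa {Prep,Conj}; 5:peep {Det,Conj}; 6:vaant {Det,Adv}; 7:lineen {Adj}; 8:lineen {Adj}; 9:draush {Adv,Prep}; 10:thumaa {Prep,Conj}.
If word 1 were Adv, no tagging could satisfy rule 3; so word 1 is Det.
If word 2 were Adv, no tagging could satisfy rule 3; so word 2 is Det.
If word 4 were Prep, no tagging could satisfy rule 2; so word 4 is Conj.
If word 5 were Conj, no tagging could satisfy rule 3; so word 5 is Det.
If word 6 were Adv, no tagging could satisfy rule 3; so word 6 is Det.
If word 9 were Prep, no tagging could satisfy rule 1; so word 9 is Adv.
If word 10 were Prep, no tagging could satisfy rule 4; so word 10 is Conj.
So the tagging must be: Det Det Adj Conj Det Det Adj Adj Adv Conj.
Verifying each rule — rule 1 satisfied; rule 2 satisfied; rule 3 satisfied; rule 4 satisfied; rule 5 satisfied.

Det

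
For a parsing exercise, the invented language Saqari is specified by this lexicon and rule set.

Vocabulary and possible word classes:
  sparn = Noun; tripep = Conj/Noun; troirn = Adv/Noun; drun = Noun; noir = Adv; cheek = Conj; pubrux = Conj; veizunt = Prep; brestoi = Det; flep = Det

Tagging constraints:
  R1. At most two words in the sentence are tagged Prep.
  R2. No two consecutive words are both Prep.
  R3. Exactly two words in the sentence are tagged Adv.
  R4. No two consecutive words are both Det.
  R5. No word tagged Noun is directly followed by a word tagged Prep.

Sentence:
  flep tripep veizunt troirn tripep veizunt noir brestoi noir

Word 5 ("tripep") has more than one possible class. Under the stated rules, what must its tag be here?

Conj

Candidates per position — 1:flep {Det}; 2:tripep {Conj,Noun}; 3:veizunt {Prep}; 4:troirn {Adv,Noun}; 5:tripep {Conj,Noun}; 6:veizunt {Prep}; 7:noir {Adv}; 8:brestoi {Det}; 9:noir {Adv}.
Position 2: Noun is ruled out by rule 5; that leaves Conj.
Position 4: Adv is ruled out by rule 3; that leaves Noun.
Position 5: Noun is ruled out by rule 5; that leaves Conj.
The only consistent sequence is: Det Conj Prep Noun Conj Prep Adv Det Adv.
Check: rule 1 ✓; rule 2 ✓; rule 3 ✓; rule 4 ✓; rule 5 ✓.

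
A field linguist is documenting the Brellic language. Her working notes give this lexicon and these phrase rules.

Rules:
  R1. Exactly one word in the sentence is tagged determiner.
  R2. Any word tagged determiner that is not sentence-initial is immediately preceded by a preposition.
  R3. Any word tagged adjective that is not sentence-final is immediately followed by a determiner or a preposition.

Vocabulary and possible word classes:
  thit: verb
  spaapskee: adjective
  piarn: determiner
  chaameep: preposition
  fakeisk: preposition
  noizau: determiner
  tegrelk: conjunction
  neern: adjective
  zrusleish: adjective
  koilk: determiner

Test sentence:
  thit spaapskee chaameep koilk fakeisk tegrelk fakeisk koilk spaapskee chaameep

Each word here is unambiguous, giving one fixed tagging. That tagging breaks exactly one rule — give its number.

Fixed tagging: verb adjective preposition determiner preposition conjunction preposition determiner adjective preposition.
Rule check: R1 ✗, R2 ✓, R3 ✓.
Only rule 1 fails.

1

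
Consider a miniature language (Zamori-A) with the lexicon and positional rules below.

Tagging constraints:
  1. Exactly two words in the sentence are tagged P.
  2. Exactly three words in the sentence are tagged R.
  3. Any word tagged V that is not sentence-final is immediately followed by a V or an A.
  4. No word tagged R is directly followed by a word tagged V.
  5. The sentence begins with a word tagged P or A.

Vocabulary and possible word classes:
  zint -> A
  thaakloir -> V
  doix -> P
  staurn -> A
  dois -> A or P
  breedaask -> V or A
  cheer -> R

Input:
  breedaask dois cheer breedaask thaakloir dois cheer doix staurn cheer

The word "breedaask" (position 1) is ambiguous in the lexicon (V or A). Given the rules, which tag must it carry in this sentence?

A

Candidates per position — 1:breedaask {V,A}; 2:dois {A,P}; 3:cheer {R}; 4:breedaask {V,A}; 5:thaakloir {V}; 6:dois {A,P}; 7:cheer {R}; 8:doix {P}; 9:staurn {A}; 10:cheer {R}.
Position 1: tagging it V would leave rule 5 unsatisfiable, so it must be A.
Position 4: tagging it V would leave rule 4 unsatisfiable, so it must be A.
Position 6: tagging it P would leave rule 3 unsatisfiable, so it must be A.
Position 2: tagging it A would leave rule 1 unsatisfiable, so it must be P.
That leaves exactly one tagging: A P R A V A R P A R.
Checking: rule 1 ok; rule 2 ok; rule 3 ok; rule 4 ok; rule 5 ok.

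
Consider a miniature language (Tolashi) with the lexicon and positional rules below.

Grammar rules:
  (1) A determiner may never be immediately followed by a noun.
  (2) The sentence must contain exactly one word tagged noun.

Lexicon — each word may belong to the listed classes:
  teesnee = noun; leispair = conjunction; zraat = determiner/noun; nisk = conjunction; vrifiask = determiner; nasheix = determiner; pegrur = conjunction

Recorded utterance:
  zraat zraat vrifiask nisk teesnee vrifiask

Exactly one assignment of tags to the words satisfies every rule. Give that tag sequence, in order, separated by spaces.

determiner determiner determiner conjunction noun determiner

Candidates per position — 1:zraat {determiner,noun}; 2:zraat {determiner,noun}; 3:vrifiask {determiner}; 4:nisk {conjunction}; 5:teesnee {noun}; 6:vrifiask {determiner}.
Position 1: tagging it noun would leave rule 2 unsatisfiable, so it must be determiner.
Position 2: tagging it noun would leave rule 1 unsatisfiable, so it must be determiner.
So the tagging must be: determiner determiner determiner conjunction noun determiner.
Verifying each rule — rule 1 satisfied; rule 2 satisfied.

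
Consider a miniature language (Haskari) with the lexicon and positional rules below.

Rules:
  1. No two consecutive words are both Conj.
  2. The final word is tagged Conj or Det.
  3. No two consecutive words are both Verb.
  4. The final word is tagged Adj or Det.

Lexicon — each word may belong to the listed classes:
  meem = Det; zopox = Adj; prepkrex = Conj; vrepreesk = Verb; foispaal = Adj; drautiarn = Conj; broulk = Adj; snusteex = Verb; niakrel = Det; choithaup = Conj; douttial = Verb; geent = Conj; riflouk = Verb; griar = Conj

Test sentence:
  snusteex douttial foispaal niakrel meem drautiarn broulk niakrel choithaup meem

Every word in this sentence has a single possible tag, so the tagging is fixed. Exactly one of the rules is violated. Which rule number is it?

3

Fixed tagging: Verb Verb Adj Det Det Conj Adj Det Conj Det.
Applying the rules: R1 ✓, R2 ✓, R3 ✗, R4 ✓.
Only rule 3 fails.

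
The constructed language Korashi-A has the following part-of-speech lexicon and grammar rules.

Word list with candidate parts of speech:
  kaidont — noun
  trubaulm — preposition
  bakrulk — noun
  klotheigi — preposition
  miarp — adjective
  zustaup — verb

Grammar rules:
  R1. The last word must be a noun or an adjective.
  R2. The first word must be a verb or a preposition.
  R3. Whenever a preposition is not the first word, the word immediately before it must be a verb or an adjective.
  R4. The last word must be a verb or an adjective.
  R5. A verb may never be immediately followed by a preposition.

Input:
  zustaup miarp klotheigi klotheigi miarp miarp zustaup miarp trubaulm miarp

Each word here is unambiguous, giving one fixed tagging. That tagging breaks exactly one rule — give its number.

Fixed tagging: verb adjective preposition preposition adjective adjective verb adjective preposition adjective.
Rule check: R1 pass, R2 pass, R3 fail, R4 pass, R5 pass.
Only rule 3 fails.

3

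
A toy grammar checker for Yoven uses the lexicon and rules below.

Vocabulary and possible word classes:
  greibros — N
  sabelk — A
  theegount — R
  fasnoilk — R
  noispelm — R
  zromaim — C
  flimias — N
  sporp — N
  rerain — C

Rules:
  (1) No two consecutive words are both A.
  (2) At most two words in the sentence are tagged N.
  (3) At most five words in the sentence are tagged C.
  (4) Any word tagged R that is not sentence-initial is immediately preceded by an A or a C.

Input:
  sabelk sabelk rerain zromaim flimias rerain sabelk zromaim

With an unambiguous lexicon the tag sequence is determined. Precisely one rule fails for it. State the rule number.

1

Fixed tagging: A A C C N C A C.
Applying the rules: R1 fails, R2 ok, R3 ok, R4 ok.
Only rule 1 fails.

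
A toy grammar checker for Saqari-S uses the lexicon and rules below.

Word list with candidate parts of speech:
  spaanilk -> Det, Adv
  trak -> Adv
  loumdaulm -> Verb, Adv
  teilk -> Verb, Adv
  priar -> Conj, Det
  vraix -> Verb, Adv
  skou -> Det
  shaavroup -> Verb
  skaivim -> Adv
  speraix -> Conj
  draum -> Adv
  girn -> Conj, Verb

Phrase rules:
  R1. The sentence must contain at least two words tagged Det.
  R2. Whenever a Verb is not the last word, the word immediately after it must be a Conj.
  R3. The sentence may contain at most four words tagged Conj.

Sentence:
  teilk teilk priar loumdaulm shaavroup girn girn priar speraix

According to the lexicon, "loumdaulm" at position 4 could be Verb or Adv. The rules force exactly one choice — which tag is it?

Adv

Candidates per position — 1:teilk {Verb,Adv}; 2:teilk {Verb,Adv}; 3:priar {Conj,Det}; 4:loumdaulm {Verb,Adv}; 5:shaavroup {Verb}; 6:girn {Conj,Verb}; 7:girn {Conj,Verb}; 8:priar {Conj,Det}; 9:speraix {Conj}.
Position 1: tagging it Verb would leave rule 2 unsatisfiable, so it must be Adv.
Position 3: tagging it Conj would leave rule 1 unsatisfiable, so it must be Det.
Position 4: tagging it Verb would leave rule 2 unsatisfiable, so it must be Adv.
Position 6: tagging it Verb would leave rule 2 unsatisfiable, so it must be Conj.
Position 8: tagging it Conj would leave rule 1 unsatisfiable, so it must be Det.
Position 2: tagging it Verb would leave rule 2 unsatisfiable, so it must be Adv.
Position 7: tagging it Verb would leave rule 2 unsatisfiable, so it must be Conj.
The only consistent sequence is: Adv Adv Det Adv Verb Conj Conj Det Conj.
Verifying each rule — rule 1 ✓; rule 2 ✓; rule 3 ✓.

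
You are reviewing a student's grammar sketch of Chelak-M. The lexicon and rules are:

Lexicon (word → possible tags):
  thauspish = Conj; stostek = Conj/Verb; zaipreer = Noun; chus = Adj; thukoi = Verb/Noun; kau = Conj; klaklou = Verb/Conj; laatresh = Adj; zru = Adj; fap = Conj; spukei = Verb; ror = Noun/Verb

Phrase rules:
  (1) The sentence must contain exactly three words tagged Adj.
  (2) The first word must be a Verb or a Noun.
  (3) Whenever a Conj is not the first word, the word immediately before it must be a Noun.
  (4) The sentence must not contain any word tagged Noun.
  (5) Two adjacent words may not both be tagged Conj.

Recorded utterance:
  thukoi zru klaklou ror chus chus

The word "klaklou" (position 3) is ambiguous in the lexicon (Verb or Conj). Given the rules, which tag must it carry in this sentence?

Verb

Candidates per position — 1:thukoi {Verb,Noun}; 2:zru {Adj}; 3:klaklou {Verb,Conj}; 4:ror {Noun,Verb}; 5:chus {Adj}; 6:chus {Adj}.
At position 1, choosing Noun makes rule 4 impossible to satisfy; hence Verb.
At position 3, choosing Conj makes rule 3 impossible to satisfy; hence Verb.
At position 4, choosing Noun makes rule 4 impossible to satisfy; hence Verb.
That leaves exactly one tagging: Verb Adj Verb Verb Adj Adj.
Check: rule 1 holds; rule 2 holds; rule 3 holds; rule 4 holds; rule 5 holds.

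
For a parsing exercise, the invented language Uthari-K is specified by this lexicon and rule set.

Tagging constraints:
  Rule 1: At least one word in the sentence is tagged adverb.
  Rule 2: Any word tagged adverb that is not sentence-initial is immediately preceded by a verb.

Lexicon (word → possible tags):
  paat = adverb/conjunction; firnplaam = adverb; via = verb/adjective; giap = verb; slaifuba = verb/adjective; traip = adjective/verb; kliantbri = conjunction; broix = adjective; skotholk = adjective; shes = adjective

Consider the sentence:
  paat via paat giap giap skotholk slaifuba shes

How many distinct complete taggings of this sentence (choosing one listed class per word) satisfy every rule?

Candidates per position — 1:paat {adverb,conjunction}; 2:via {verb,adjective}; 3:paat {adverb,conjunction}; 4:giap {verb}; 5:giap {verb}; 6:skotholk {adjective}; 7:slaifuba {verb,adjective}; 8:shes {adjective}.
There are 16 candidate sequences in total.
Checking each against the rules leaves 8 sequences.
Count = 8.

8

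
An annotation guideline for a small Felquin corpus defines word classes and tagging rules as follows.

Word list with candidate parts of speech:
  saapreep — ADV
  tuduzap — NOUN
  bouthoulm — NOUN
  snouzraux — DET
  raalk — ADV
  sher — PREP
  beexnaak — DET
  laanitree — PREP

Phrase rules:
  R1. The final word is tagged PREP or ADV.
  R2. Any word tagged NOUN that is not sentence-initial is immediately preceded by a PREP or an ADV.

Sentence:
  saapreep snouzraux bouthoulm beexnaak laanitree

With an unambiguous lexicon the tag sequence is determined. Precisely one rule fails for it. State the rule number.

2

Fixed tagging: ADV DET NOUN DET PREP.
Applying the rules: R1 pass, R2 fail.
Only rule 2 fails.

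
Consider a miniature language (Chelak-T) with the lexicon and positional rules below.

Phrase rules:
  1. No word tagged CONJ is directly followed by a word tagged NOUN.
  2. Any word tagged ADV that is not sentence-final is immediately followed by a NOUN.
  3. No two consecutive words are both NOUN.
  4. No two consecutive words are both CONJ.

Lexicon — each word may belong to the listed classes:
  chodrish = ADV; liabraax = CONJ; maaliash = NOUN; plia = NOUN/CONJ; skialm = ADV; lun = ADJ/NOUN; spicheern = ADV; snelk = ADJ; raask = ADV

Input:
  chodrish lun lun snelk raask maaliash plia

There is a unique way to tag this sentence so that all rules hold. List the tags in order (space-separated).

Candidates per position — 1:chodrish {ADV}; 2:lun {ADJ,NOUN}; 3:lun {ADJ,NOUN}; 4:snelk {ADJ}; 5:raask {ADV}; 6:maaliash {NOUN}; 7:plia {NOUN,CONJ}.
Word 2 cannot be ADJ — rule 2 would then fail for every completion. It is NOUN.
Word 3 cannot be NOUN — rule 3 would then fail for every completion. It is ADJ.
Word 7 cannot be NOUN — rule 3 would then fail for every completion. It is CONJ.
So the tagging must be: ADV NOUN ADJ ADJ ADV NOUN CONJ.
Check: rule 1 ✓; rule 2 ✓; rule 3 ✓; rule 4 ✓.

ADV NOUN ADJ ADJ ADV NOUN CONJ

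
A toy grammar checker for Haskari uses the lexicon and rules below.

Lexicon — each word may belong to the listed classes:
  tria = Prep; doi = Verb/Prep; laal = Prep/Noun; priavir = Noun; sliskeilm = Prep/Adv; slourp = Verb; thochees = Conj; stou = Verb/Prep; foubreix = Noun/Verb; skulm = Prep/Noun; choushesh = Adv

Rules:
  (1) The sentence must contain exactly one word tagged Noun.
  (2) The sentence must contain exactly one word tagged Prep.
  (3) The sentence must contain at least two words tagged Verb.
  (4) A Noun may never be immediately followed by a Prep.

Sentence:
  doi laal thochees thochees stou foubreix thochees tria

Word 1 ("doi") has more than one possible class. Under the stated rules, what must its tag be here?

Verb

Candidates per position — 1:doi {Verb,Prep}; 2:laal {Prep,Noun}; 3:thochees {Conj}; 4:thochees {Conj}; 5:stou {Verb,Prep}; 6:foubreix {Noun,Verb}; 7:thochees {Conj}; 8:tria {Prep}.
Position 1: Prep is ruled out by rule 2; that leaves Verb.
Position 2: Prep is ruled out by rule 2; that leaves Noun.
Position 5: Prep is ruled out by rule 2; that leaves Verb.
Position 6: Noun is ruled out by rule 1; that leaves Verb.
That leaves exactly one tagging: Verb Noun Conj Conj Verb Verb Conj Prep.
Checking: rule 1 satisfied; rule 2 satisfied; rule 3 satisfied; rule 4 satisfied.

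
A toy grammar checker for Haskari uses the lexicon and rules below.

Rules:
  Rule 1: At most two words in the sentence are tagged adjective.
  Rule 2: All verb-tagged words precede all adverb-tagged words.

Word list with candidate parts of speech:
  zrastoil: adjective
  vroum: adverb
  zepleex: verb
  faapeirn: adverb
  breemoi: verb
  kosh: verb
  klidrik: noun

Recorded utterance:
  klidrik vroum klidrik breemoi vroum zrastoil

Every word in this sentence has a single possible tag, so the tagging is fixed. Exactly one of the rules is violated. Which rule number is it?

Fixed tagging: noun adverb noun verb adverb adjective.
Checking each rule: R1 ✓, R2 ✗.
Only rule 2 fails.

2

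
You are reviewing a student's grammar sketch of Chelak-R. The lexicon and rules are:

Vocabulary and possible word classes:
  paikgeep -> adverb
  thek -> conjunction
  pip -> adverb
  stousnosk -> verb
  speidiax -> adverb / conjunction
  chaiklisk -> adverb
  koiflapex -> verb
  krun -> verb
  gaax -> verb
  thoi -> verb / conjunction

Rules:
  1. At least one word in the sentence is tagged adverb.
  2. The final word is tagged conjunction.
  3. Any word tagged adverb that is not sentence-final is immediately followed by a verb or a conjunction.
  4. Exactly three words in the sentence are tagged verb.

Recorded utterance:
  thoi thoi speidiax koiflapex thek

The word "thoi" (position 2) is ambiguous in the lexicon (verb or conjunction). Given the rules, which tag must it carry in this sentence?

Candidates per position — 1:thoi {verb,conjunction}; 2:thoi {verb,conjunction}; 3:speidiax {adverb,conjunction}; 4:koiflapex {verb}; 5:thek {conjunction}.
Position 1: conjunction is ruled out by rule 4; that leaves verb.
Position 2: conjunction is ruled out by rule 4; that leaves verb.
Position 3: conjunction is ruled out by rule 1; that leaves adverb.
The only consistent sequence is: verb verb adverb verb conjunction.
Rule-by-rule: rule 1 ✓; rule 2 ✓; rule 3 ✓; rule 4 ✓.

verb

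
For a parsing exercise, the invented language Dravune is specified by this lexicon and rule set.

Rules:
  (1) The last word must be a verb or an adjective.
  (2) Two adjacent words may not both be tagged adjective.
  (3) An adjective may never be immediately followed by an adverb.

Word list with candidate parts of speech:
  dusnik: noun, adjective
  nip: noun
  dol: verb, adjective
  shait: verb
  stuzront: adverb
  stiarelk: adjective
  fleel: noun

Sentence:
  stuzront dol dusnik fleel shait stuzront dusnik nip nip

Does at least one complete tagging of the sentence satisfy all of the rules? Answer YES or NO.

NO

Candidates per position — 1:stuzront {adverb}; 2:dol {verb,adjective}; 3:dusnik {noun,adjective}; 4:fleel {noun}; 5:shait {verb}; 6:stuzront {adverb}; 7:dusnik {noun,adjective}; 8:nip {noun}; 9:nip {noun}.
Rule 1 cannot be satisfied by any choice of tags from the lexicon.
So there is no consistent tagging.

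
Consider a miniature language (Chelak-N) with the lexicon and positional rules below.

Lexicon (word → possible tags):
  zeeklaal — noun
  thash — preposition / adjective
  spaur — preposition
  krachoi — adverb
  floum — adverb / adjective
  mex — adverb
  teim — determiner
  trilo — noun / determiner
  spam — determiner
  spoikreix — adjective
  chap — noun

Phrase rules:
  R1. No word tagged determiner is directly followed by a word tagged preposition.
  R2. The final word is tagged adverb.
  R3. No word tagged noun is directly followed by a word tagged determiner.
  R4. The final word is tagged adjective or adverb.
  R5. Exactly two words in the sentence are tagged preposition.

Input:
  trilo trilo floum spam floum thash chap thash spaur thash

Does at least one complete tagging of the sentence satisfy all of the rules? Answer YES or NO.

Candidates per position — 1:trilo {noun,determiner}; 2:trilo {noun,determiner}; 3:floum {adverb,adjective}; 4:spam {determiner}; 5:floum {adverb,adjective}; 6:thash {preposition,adjective}; 7:chap {noun}; 8:thash {preposition,adjective}; 9:spaur {preposition}; 10:thash {preposition,adjective}.
Rule 2 cannot be satisfied by any choice of tags from the lexicon.
So there is no consistent tagging.

NO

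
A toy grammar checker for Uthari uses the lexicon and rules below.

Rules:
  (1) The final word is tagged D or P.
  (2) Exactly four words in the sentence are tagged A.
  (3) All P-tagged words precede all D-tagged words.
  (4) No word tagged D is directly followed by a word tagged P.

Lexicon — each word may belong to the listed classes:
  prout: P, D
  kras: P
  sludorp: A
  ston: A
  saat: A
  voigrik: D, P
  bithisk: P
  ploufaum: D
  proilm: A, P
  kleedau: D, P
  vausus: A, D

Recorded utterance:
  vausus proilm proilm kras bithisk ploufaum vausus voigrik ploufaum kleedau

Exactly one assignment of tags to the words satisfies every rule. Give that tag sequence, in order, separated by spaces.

Candidates per position — 1:vausus {A,D}; 2:proilm {A,P}; 3:proilm {A,P}; 4:kras {P}; 5:bithisk {P}; 6:ploufaum {D}; 7:vausus {A,D}; 8:voigrik {D,P}; 9:ploufaum {D}; 10:kleedau {D,P}.
If word 1 were D, no tagging could satisfy rule 2; so word 1 is A.
If word 2 were P, no tagging could satisfy rule 2; so word 2 is A.
If word 3 were P, no tagging could satisfy rule 2; so word 3 is A.
If word 7 were D, no tagging could satisfy rule 2; so word 7 is A.
If word 8 were P, no tagging could satisfy rule 3; so word 8 is D.
If word 10 were P, no tagging could satisfy rule 3; so word 10 is D.
The only consistent sequence is: A A A P P D A D D D.
Checking: rule 1 ✓; rule 2 ✓; rule 3 ✓; rule 4 ✓.

A A A P P D A D D D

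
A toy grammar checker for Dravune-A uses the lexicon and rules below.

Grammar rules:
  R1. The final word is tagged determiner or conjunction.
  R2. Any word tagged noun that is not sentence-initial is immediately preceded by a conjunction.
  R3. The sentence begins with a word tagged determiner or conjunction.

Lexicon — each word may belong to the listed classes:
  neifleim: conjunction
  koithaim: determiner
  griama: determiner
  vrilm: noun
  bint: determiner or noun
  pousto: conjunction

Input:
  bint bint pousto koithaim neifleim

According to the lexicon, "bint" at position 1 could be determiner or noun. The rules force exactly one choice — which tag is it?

Candidates per position — 1:bint {determiner,noun}; 2:bint {determiner,noun}; 3:pousto {conjunction}; 4:koithaim {determiner}; 5:neifleim {conjunction}.
Position 1: noun is ruled out by rule 3; that leaves determiner.
Position 2: noun is ruled out by rule 2; that leaves determiner.
The unique satisfying tagging is: determiner determiner conjunction determiner conjunction.
Check: rule 1 ✓; rule 2 ✓; rule 3 ✓.

determiner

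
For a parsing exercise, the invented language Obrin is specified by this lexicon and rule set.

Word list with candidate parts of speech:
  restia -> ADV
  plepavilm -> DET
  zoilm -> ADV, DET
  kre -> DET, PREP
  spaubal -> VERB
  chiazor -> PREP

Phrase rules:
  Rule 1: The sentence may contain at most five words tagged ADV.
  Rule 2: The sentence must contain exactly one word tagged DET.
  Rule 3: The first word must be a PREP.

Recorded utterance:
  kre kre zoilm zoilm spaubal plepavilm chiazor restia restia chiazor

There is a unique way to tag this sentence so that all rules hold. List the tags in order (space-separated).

PREP PREP ADV ADV VERB DET PREP ADV ADV PREP

Candidates per position — 1:kre {DET,PREP}; 2:kre {DET,PREP}; 3:zoilm {ADV,DET}; 4:zoilm {ADV,DET}; 5:spaubal {VERB}; 6:plepavilm {DET}; 7:chiazor {PREP}; 8:restia {ADV}; 9:restia {ADV}; 10:chiazor {PREP}.
At position 1, choosing DET makes rule 2 impossible to satisfy; hence PREP.
At position 2, choosing DET makes rule 2 impossible to satisfy; hence PREP.
At position 3, choosing DET makes rule 2 impossible to satisfy; hence ADV.
At position 4, choosing DET makes rule 2 impossible to satisfy; hence ADV.
The only consistent sequence is: PREP PREP ADV ADV VERB DET PREP ADV ADV PREP.
Checking: rule 1 ✓; rule 2 ✓; rule 3 ✓.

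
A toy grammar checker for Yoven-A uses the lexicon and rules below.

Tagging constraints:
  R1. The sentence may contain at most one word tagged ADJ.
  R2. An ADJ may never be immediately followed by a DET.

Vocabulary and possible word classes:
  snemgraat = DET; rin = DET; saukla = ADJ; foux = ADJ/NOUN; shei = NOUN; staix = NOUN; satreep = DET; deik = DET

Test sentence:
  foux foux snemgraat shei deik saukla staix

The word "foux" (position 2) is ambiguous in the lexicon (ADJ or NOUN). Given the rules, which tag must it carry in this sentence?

NOUN

Candidates per position — 1:foux {ADJ,NOUN}; 2:foux {ADJ,NOUN}; 3:snemgraat {DET}; 4:shei {NOUN}; 5:deik {DET}; 6:saukla {ADJ}; 7:staix {NOUN}.
Position 1: ADJ is ruled out by rule 1; that leaves NOUN.
Position 2: ADJ is ruled out by rule 1; that leaves NOUN.
That leaves exactly one tagging: NOUN NOUN DET NOUN DET ADJ NOUN.
Rule-by-rule: rule 1 holds; rule 2 holds.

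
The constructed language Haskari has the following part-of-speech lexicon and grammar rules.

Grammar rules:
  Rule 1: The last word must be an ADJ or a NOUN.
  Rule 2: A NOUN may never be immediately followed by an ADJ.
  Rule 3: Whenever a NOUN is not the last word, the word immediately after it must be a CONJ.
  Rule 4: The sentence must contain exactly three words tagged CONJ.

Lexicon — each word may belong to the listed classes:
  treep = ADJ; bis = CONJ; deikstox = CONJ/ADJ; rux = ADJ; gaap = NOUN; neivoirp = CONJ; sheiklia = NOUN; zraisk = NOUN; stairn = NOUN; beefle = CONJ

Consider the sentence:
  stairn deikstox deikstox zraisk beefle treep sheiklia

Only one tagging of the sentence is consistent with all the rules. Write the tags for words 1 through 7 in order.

Candidates per position — 1:stairn {NOUN}; 2:deikstox {CONJ,ADJ}; 3:deikstox {CONJ,ADJ}; 4:zraisk {NOUN}; 5:beefle {CONJ}; 6:treep {ADJ}; 7:sheiklia {NOUN}.
At position 2, choosing ADJ makes rule 2 impossible to satisfy; hence CONJ.
At position 3, choosing ADJ makes rule 4 impossible to satisfy; hence CONJ.
The unique satisfying tagging is: NOUN CONJ CONJ NOUN CONJ ADJ NOUN.
Verifying each rule — rule 1 ok; rule 2 ok; rule 3 ok; rule 4 ok.

NOUN CONJ CONJ NOUN CONJ ADJ NOUN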